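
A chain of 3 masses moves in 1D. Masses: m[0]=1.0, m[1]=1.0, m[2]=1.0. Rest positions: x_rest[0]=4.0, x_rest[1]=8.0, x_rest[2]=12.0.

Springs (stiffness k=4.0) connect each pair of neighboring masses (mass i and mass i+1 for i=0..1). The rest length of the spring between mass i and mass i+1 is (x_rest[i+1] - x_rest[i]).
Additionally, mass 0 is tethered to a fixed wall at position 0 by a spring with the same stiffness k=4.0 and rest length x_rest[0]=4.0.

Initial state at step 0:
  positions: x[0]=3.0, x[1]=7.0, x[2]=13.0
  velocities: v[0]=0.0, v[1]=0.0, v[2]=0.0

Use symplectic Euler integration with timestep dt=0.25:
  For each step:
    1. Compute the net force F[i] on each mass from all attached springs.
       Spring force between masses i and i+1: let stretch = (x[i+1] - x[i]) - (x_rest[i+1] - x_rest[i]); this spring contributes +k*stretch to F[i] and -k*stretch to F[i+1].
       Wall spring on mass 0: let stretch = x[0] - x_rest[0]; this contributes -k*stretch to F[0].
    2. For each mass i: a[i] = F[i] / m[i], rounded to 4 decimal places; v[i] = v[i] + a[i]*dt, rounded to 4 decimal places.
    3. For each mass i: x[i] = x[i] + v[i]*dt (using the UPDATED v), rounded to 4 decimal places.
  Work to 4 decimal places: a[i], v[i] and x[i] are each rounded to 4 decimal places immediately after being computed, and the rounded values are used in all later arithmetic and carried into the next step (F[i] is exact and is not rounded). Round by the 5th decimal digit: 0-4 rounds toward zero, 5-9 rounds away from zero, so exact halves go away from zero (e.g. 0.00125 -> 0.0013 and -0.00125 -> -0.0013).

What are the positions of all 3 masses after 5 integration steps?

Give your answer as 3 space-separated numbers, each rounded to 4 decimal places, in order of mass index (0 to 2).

Step 0: x=[3.0000 7.0000 13.0000] v=[0.0000 0.0000 0.0000]
Step 1: x=[3.2500 7.5000 12.5000] v=[1.0000 2.0000 -2.0000]
Step 2: x=[3.7500 8.1875 11.7500] v=[2.0000 2.7500 -3.0000]
Step 3: x=[4.4219 8.6563 11.1094] v=[2.6875 1.8750 -2.5625]
Step 4: x=[5.0469 8.6797 10.8555] v=[2.5000 0.0937 -1.0156]
Step 5: x=[5.3184 8.3389 11.0577] v=[1.0859 -1.3633 0.8086]

Answer: 5.3184 8.3389 11.0577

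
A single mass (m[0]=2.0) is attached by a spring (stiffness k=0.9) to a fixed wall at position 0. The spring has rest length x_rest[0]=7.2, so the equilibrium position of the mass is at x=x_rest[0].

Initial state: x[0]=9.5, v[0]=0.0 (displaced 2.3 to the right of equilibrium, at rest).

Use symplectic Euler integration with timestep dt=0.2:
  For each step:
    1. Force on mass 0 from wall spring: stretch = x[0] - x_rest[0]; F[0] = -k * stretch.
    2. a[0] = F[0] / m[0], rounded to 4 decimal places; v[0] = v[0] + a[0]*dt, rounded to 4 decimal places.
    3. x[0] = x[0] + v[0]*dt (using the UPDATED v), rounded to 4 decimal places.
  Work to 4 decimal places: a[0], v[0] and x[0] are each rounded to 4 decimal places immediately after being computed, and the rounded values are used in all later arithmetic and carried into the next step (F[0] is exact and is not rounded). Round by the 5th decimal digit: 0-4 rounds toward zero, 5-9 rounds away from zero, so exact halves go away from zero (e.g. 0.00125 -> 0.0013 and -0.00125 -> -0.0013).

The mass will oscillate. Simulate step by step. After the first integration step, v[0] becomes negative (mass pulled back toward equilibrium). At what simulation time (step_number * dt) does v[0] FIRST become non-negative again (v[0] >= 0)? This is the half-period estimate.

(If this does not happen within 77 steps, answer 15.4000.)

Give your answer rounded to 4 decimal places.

Answer: 4.8000

Derivation:
Step 0: x=[9.5000] v=[0.0000]
Step 1: x=[9.4586] v=[-0.2070]
Step 2: x=[9.3765] v=[-0.4103]
Step 3: x=[9.2553] v=[-0.6062]
Step 4: x=[9.0971] v=[-0.7912]
Step 5: x=[8.9047] v=[-0.9619]
Step 6: x=[8.6816] v=[-1.1153]
Step 7: x=[8.4319] v=[-1.2486]
Step 8: x=[8.1600] v=[-1.3595]
Step 9: x=[7.8708] v=[-1.4459]
Step 10: x=[7.5695] v=[-1.5063]
Step 11: x=[7.2616] v=[-1.5396]
Step 12: x=[6.9526] v=[-1.5451]
Step 13: x=[6.6480] v=[-1.5228]
Step 14: x=[6.3534] v=[-1.4731]
Step 15: x=[6.0740] v=[-1.3969]
Step 16: x=[5.8149] v=[-1.2956]
Step 17: x=[5.5807] v=[-1.1709]
Step 18: x=[5.3757] v=[-1.0252]
Step 19: x=[5.2035] v=[-0.8610]
Step 20: x=[5.0672] v=[-0.6813]
Step 21: x=[4.9693] v=[-0.4893]
Step 22: x=[4.9116] v=[-0.2885]
Step 23: x=[4.8951] v=[-0.0825]
Step 24: x=[4.9201] v=[0.1249]
First v>=0 after going negative at step 24, time=4.8000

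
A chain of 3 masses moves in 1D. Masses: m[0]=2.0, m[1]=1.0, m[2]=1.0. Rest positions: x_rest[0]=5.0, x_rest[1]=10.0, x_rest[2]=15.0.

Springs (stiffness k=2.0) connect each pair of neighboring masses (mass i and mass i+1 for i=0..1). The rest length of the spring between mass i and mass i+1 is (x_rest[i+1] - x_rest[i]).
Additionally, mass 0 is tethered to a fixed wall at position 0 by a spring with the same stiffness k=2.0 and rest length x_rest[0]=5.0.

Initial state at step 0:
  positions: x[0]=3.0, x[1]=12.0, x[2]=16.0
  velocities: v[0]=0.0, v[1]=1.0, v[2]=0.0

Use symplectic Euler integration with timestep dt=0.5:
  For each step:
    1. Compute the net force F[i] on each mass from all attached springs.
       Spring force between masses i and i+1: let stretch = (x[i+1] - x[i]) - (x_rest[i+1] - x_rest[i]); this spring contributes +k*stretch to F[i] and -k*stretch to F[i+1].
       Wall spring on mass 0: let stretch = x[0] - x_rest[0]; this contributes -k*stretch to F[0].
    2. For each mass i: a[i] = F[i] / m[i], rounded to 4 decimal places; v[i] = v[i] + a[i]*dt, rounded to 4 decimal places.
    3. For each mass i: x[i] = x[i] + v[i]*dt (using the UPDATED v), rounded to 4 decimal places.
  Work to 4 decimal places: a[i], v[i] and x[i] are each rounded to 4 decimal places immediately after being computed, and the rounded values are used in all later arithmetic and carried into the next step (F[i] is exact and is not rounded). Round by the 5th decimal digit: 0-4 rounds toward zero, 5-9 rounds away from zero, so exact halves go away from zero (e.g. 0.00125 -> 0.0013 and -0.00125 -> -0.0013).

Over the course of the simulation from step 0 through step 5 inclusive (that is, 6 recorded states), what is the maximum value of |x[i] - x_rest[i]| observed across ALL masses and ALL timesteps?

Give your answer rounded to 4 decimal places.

Step 0: x=[3.0000 12.0000 16.0000] v=[0.0000 1.0000 0.0000]
Step 1: x=[4.5000 10.0000 16.5000] v=[3.0000 -4.0000 1.0000]
Step 2: x=[6.2500 8.5000 16.2500] v=[3.5000 -3.0000 -0.5000]
Step 3: x=[7.0000 9.7500 14.6250] v=[1.5000 2.5000 -3.2500]
Step 4: x=[6.6875 12.0625 13.0625] v=[-0.6250 4.6250 -3.1250]
Step 5: x=[6.0469 12.1875 13.5000] v=[-1.2813 0.2500 0.8750]
Max displacement = 2.1875

Answer: 2.1875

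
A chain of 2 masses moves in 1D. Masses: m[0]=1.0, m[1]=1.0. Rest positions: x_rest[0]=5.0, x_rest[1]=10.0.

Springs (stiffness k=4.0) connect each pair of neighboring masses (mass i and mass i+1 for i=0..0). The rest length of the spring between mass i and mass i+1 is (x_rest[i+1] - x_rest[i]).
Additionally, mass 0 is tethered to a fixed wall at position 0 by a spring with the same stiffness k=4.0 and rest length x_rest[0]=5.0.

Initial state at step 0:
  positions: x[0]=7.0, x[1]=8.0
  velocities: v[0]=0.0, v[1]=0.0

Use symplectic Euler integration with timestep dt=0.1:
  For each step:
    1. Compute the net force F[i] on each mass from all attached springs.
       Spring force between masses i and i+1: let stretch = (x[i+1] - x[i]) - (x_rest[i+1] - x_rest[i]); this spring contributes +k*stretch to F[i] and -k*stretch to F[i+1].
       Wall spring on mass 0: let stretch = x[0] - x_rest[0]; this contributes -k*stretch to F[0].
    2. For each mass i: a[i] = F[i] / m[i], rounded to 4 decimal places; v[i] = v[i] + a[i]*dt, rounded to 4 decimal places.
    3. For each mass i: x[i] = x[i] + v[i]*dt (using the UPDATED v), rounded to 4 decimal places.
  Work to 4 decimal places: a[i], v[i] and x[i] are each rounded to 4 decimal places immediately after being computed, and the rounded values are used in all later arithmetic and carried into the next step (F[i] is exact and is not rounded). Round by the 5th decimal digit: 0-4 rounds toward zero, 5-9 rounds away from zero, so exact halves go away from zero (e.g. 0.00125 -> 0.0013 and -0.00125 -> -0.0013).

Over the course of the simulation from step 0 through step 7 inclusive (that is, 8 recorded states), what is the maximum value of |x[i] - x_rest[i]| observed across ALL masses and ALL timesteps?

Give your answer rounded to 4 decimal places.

Answer: 2.0143

Derivation:
Step 0: x=[7.0000 8.0000] v=[0.0000 0.0000]
Step 1: x=[6.7600 8.1600] v=[-2.4000 1.6000]
Step 2: x=[6.3056 8.4640] v=[-4.5440 3.0400]
Step 3: x=[5.6853 8.8817] v=[-6.2029 4.1766]
Step 4: x=[4.9655 9.3715] v=[-7.1985 4.8980]
Step 5: x=[4.2233 9.8851] v=[-7.4223 5.1356]
Step 6: x=[3.5386 10.3722] v=[-6.8469 4.8709]
Step 7: x=[2.9857 10.7860] v=[-5.5289 4.1375]
Max displacement = 2.0143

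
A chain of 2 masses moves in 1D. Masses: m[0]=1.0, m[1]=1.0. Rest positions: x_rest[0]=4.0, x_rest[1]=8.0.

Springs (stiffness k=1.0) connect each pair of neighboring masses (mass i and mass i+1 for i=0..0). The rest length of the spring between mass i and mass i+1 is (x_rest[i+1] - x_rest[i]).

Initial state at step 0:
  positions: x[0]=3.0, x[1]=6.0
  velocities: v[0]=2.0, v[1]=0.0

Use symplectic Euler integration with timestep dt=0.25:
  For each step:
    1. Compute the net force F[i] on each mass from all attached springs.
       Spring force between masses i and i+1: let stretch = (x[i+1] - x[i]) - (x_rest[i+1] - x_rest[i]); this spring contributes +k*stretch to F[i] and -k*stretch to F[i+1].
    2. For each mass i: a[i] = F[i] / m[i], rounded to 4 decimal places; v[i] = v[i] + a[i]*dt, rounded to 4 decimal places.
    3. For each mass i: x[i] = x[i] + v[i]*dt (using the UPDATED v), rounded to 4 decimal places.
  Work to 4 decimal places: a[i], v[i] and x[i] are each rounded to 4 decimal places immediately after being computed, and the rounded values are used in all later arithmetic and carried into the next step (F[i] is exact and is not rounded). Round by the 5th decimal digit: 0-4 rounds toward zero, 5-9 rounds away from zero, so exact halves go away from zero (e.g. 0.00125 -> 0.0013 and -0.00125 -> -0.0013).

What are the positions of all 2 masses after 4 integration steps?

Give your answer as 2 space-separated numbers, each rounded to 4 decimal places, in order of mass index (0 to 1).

Step 0: x=[3.0000 6.0000] v=[2.0000 0.0000]
Step 1: x=[3.4375 6.0625] v=[1.7500 0.2500]
Step 2: x=[3.7891 6.2110] v=[1.4063 0.5938]
Step 3: x=[4.0421 6.4581] v=[1.0118 0.9883]
Step 4: x=[4.1961 6.8042] v=[0.6158 1.3843]

Answer: 4.1961 6.8042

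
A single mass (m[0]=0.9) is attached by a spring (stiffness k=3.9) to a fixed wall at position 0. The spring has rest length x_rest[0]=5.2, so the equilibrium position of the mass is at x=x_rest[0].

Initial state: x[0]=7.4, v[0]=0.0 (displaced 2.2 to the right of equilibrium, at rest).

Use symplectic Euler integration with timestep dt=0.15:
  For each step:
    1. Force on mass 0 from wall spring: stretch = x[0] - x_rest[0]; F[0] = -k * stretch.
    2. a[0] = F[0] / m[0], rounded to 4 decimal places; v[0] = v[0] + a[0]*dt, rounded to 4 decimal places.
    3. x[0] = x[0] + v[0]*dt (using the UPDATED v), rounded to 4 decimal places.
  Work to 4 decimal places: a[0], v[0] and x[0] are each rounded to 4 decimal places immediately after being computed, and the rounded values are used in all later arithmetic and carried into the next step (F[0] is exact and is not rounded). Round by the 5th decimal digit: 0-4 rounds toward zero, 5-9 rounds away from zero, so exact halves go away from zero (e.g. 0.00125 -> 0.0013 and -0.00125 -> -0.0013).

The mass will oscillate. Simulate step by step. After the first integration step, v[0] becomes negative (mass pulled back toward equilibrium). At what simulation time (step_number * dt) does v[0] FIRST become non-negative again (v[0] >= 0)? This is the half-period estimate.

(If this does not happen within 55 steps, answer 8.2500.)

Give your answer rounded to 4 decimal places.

Step 0: x=[7.4000] v=[0.0000]
Step 1: x=[7.1855] v=[-1.4300]
Step 2: x=[6.7774] v=[-2.7206]
Step 3: x=[6.2155] v=[-3.7459]
Step 4: x=[5.5546] v=[-4.4060]
Step 5: x=[4.8591] v=[-4.6365]
Step 6: x=[4.1969] v=[-4.4149]
Step 7: x=[3.6325] v=[-3.7629]
Step 8: x=[3.2209] v=[-2.7440]
Step 9: x=[3.0023] v=[-1.4576]
Step 10: x=[2.9979] v=[-0.0291]
Step 11: x=[3.2082] v=[1.4023]
First v>=0 after going negative at step 11, time=1.6500

Answer: 1.6500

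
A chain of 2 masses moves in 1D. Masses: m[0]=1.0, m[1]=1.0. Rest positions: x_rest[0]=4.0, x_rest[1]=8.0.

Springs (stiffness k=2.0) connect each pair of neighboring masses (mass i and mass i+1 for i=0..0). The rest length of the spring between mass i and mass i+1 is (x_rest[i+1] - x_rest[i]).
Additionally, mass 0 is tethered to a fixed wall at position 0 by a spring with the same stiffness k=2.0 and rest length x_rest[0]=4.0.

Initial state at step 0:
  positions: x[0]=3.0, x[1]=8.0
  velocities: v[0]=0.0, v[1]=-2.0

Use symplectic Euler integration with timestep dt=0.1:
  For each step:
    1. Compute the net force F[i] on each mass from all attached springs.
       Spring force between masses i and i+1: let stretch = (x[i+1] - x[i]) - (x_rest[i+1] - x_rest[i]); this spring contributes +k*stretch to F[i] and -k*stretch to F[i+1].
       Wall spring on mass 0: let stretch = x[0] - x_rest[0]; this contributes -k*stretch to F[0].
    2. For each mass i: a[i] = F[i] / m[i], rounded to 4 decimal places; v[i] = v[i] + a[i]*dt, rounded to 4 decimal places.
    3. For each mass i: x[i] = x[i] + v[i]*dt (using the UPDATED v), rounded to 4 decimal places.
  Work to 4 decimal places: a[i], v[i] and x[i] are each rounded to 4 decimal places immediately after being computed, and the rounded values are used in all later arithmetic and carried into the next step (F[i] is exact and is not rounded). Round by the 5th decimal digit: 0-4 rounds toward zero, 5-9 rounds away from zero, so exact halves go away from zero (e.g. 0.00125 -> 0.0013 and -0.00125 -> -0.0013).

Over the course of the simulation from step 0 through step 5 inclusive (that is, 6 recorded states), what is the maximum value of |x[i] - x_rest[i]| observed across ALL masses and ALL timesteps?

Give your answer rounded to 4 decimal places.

Answer: 1.1831

Derivation:
Step 0: x=[3.0000 8.0000] v=[0.0000 -2.0000]
Step 1: x=[3.0400 7.7800] v=[0.4000 -2.2000]
Step 2: x=[3.1140 7.5452] v=[0.7400 -2.3480]
Step 3: x=[3.2143 7.3018] v=[1.0034 -2.4342]
Step 4: x=[3.3321 7.0566] v=[1.1780 -2.4517]
Step 5: x=[3.4578 6.8169] v=[1.2565 -2.3966]
Max displacement = 1.1831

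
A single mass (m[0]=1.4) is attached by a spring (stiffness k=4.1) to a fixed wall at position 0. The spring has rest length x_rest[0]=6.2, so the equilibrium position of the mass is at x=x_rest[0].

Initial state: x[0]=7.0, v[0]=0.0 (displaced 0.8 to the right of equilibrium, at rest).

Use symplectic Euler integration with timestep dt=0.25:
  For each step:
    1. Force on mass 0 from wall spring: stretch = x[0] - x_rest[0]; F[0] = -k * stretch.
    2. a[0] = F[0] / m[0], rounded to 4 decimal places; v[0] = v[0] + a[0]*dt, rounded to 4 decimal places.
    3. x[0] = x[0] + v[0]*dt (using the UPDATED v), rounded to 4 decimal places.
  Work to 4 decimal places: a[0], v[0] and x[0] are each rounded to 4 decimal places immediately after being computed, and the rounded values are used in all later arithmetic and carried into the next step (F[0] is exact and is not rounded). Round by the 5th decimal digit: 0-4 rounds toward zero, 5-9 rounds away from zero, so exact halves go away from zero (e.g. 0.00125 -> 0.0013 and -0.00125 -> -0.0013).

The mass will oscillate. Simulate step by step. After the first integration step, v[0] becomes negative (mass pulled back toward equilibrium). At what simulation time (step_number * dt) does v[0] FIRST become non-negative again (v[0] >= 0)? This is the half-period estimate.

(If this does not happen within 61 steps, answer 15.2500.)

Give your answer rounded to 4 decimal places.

Step 0: x=[7.0000] v=[0.0000]
Step 1: x=[6.8536] v=[-0.5857]
Step 2: x=[6.5876] v=[-1.0642]
Step 3: x=[6.2506] v=[-1.3480]
Step 4: x=[5.9043] v=[-1.3851]
Step 5: x=[5.6122] v=[-1.1686]
Step 6: x=[5.4276] v=[-0.7383]
Step 7: x=[5.3844] v=[-0.1728]
Step 8: x=[5.4905] v=[0.4243]
First v>=0 after going negative at step 8, time=2.0000

Answer: 2.0000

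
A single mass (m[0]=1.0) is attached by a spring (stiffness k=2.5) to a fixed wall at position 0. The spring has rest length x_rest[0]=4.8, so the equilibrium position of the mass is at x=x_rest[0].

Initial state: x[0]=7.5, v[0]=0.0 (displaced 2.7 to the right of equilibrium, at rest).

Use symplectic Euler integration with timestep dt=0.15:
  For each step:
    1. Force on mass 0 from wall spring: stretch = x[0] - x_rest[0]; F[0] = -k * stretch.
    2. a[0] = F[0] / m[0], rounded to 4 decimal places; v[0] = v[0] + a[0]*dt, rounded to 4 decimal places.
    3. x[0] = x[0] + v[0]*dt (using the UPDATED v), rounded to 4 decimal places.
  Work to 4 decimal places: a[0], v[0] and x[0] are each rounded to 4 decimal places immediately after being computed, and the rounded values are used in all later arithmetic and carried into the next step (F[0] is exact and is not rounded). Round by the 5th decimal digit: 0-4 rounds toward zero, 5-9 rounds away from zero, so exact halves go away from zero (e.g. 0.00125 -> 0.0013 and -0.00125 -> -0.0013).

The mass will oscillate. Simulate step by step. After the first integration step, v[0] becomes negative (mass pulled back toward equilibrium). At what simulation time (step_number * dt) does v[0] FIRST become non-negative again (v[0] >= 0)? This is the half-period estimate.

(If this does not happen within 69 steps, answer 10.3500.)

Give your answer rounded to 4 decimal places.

Step 0: x=[7.5000] v=[0.0000]
Step 1: x=[7.3481] v=[-1.0125]
Step 2: x=[7.0529] v=[-1.9680]
Step 3: x=[6.6310] v=[-2.8128]
Step 4: x=[6.1061] v=[-3.4994]
Step 5: x=[5.5077] v=[-3.9892]
Step 6: x=[4.8695] v=[-4.2546]
Step 7: x=[4.2274] v=[-4.2807]
Step 8: x=[3.6175] v=[-4.0660]
Step 9: x=[3.0741] v=[-3.6226]
Step 10: x=[2.6278] v=[-2.9754]
Step 11: x=[2.3037] v=[-2.1608]
Step 12: x=[2.1200] v=[-1.2247]
Step 13: x=[2.0870] v=[-0.2197]
Step 14: x=[2.2067] v=[0.7977]
First v>=0 after going negative at step 14, time=2.1000

Answer: 2.1000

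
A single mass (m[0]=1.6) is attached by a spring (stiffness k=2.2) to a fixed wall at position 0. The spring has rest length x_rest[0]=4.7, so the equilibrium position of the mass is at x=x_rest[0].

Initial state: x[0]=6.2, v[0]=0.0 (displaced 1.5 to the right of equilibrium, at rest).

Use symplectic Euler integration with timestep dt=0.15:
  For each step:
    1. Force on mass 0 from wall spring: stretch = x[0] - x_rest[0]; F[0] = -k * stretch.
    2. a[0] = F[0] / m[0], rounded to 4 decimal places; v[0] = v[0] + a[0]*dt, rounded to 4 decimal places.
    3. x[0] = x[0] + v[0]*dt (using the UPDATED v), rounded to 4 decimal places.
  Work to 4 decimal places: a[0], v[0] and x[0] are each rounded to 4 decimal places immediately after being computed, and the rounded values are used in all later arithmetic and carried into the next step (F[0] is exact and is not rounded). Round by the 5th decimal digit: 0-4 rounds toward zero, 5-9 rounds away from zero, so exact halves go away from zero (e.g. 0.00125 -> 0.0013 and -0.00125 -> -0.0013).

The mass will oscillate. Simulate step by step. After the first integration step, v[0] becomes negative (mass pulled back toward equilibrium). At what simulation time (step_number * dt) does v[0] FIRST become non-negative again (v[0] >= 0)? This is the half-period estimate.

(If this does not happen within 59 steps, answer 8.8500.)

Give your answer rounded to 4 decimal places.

Step 0: x=[6.2000] v=[0.0000]
Step 1: x=[6.1536] v=[-0.3094]
Step 2: x=[6.0622] v=[-0.6092]
Step 3: x=[5.9287] v=[-0.8902]
Step 4: x=[5.7572] v=[-1.1436]
Step 5: x=[5.5529] v=[-1.3617]
Step 6: x=[5.3223] v=[-1.5376]
Step 7: x=[5.0724] v=[-1.6660]
Step 8: x=[4.8110] v=[-1.7428]
Step 9: x=[4.5461] v=[-1.7657]
Step 10: x=[4.2860] v=[-1.7340]
Step 11: x=[4.0387] v=[-1.6486]
Step 12: x=[3.8119] v=[-1.5122]
Step 13: x=[3.6126] v=[-1.3290]
Step 14: x=[3.4469] v=[-1.1047]
Step 15: x=[3.3200] v=[-0.8463]
Step 16: x=[3.2357] v=[-0.5617]
Step 17: x=[3.1967] v=[-0.2597]
Step 18: x=[3.2043] v=[0.0504]
First v>=0 after going negative at step 18, time=2.7000

Answer: 2.7000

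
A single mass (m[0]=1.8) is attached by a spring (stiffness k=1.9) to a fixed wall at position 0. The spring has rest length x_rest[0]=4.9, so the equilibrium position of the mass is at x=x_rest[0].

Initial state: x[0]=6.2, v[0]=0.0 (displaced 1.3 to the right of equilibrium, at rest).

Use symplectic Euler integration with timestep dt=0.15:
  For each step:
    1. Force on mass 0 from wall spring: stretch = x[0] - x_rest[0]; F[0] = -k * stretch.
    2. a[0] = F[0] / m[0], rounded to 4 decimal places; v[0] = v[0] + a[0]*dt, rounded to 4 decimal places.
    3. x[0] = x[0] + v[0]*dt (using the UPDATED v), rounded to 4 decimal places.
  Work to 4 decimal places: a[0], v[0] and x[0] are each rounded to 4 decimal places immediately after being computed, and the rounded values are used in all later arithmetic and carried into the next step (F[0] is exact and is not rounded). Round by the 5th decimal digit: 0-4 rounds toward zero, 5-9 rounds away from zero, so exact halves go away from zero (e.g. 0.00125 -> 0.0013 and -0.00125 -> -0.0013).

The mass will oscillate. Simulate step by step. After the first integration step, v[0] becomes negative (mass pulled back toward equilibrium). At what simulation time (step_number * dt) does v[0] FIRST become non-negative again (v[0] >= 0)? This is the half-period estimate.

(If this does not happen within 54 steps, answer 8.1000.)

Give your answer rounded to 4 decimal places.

Step 0: x=[6.2000] v=[0.0000]
Step 1: x=[6.1691] v=[-0.2058]
Step 2: x=[6.1081] v=[-0.4067]
Step 3: x=[6.0184] v=[-0.5980]
Step 4: x=[5.9021] v=[-0.7751]
Step 5: x=[5.7620] v=[-0.9338]
Step 6: x=[5.6015] v=[-1.0703]
Step 7: x=[5.4243] v=[-1.1814]
Step 8: x=[5.2346] v=[-1.2644]
Step 9: x=[5.0370] v=[-1.3174]
Step 10: x=[4.8361] v=[-1.3391]
Step 11: x=[4.6368] v=[-1.3290]
Step 12: x=[4.4437] v=[-1.2873]
Step 13: x=[4.2615] v=[-1.2150]
Step 14: x=[4.0944] v=[-1.1139]
Step 15: x=[3.9465] v=[-0.9863]
Step 16: x=[3.8212] v=[-0.8353]
Step 17: x=[3.7215] v=[-0.6645]
Step 18: x=[3.6498] v=[-0.4779]
Step 19: x=[3.6078] v=[-0.2799]
Step 20: x=[3.5965] v=[-0.0753]
Step 21: x=[3.6162] v=[0.1311]
First v>=0 after going negative at step 21, time=3.1500

Answer: 3.1500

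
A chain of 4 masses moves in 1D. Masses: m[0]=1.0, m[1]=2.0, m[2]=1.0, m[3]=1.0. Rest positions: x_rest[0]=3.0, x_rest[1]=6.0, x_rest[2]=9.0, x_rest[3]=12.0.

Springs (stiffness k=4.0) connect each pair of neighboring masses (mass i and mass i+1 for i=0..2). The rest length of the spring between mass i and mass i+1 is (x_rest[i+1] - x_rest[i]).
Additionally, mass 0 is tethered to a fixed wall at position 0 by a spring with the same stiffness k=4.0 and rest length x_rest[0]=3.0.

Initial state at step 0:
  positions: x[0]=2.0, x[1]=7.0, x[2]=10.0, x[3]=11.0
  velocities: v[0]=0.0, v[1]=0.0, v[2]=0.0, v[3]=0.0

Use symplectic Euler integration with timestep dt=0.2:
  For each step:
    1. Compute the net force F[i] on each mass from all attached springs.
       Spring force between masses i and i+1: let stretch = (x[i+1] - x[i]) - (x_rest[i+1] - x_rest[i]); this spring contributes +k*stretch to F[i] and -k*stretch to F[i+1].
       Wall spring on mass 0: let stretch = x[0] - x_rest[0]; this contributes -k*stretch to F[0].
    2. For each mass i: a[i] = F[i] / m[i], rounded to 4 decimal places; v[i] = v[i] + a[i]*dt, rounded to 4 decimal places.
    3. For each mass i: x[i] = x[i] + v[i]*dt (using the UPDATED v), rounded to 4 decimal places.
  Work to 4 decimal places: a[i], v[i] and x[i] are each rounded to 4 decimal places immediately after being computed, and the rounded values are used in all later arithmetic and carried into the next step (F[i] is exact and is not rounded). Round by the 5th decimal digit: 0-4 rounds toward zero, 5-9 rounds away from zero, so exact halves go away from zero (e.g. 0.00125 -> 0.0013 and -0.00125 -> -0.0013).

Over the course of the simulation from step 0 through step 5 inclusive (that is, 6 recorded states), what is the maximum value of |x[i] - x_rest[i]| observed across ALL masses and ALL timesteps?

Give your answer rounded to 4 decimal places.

Answer: 1.5345

Derivation:
Step 0: x=[2.0000 7.0000 10.0000 11.0000] v=[0.0000 0.0000 0.0000 0.0000]
Step 1: x=[2.4800 6.8400 9.6800 11.3200] v=[2.4000 -0.8000 -1.6000 1.6000]
Step 2: x=[3.2608 6.5584 9.1680 11.8576] v=[3.9040 -1.4080 -2.5600 2.6880]
Step 3: x=[4.0475 6.2218 8.6688 12.4449] v=[3.9334 -1.6832 -2.4960 2.9363]
Step 4: x=[4.5345 5.9070 8.3823 12.9080] v=[2.4348 -1.5741 -1.4327 2.3154]
Step 5: x=[4.5155 5.6804 8.4238 13.1270] v=[-0.0948 -1.1330 0.2076 1.0948]
Max displacement = 1.5345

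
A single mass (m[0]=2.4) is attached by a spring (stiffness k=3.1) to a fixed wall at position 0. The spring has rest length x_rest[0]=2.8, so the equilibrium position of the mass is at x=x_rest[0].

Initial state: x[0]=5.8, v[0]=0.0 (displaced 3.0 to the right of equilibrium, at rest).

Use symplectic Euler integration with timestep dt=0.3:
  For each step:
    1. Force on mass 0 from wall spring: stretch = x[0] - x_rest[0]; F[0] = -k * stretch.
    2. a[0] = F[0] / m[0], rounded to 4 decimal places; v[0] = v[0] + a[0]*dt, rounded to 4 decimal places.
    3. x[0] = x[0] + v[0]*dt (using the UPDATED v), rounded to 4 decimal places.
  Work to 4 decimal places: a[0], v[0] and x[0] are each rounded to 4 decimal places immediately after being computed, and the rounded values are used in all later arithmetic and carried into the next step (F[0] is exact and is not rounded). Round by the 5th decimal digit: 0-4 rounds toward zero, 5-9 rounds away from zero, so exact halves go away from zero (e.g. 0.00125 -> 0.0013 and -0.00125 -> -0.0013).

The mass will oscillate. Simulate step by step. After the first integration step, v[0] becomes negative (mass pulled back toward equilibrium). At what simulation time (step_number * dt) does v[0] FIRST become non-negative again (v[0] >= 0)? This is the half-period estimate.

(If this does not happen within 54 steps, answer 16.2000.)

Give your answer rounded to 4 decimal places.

Answer: 3.0000

Derivation:
Step 0: x=[5.8000] v=[0.0000]
Step 1: x=[5.4513] v=[-1.1625]
Step 2: x=[4.7943] v=[-2.1899]
Step 3: x=[3.9055] v=[-2.9627]
Step 4: x=[2.8882] v=[-3.3911]
Step 5: x=[1.8606] v=[-3.4253]
Step 6: x=[0.9422] v=[-3.0613]
Step 7: x=[0.2398] v=[-2.3414]
Step 8: x=[-0.1650] v=[-1.3493]
Step 9: x=[-0.2251] v=[-0.2004]
Step 10: x=[0.0664] v=[0.9718]
First v>=0 after going negative at step 10, time=3.0000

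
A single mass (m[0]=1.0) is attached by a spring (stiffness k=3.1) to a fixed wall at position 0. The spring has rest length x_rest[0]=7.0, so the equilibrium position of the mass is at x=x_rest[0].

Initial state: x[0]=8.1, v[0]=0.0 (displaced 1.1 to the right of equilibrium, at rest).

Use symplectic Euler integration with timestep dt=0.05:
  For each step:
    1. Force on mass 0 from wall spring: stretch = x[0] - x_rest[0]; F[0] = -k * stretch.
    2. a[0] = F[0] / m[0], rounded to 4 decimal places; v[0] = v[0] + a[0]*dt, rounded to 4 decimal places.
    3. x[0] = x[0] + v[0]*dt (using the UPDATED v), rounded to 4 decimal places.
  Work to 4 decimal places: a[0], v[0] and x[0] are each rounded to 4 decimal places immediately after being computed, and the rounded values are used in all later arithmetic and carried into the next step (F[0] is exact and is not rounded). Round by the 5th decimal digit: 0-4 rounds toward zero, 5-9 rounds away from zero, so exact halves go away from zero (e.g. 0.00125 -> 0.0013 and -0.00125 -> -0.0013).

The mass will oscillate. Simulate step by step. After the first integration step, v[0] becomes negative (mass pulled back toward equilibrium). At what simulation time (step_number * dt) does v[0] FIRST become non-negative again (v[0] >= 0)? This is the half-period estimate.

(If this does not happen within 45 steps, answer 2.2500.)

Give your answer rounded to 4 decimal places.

Answer: 1.8000

Derivation:
Step 0: x=[8.1000] v=[0.0000]
Step 1: x=[8.0915] v=[-0.1705]
Step 2: x=[8.0745] v=[-0.3397]
Step 3: x=[8.0492] v=[-0.5063]
Step 4: x=[8.0158] v=[-0.6689]
Step 5: x=[7.9745] v=[-0.8264]
Step 6: x=[7.9256] v=[-0.9775]
Step 7: x=[7.8696] v=[-1.1210]
Step 8: x=[7.8068] v=[-1.2558]
Step 9: x=[7.7378] v=[-1.3809]
Step 10: x=[7.6630] v=[-1.4953]
Step 11: x=[7.5831] v=[-1.5981]
Step 12: x=[7.4987] v=[-1.6885]
Step 13: x=[7.4104] v=[-1.7658]
Step 14: x=[7.3189] v=[-1.8294]
Step 15: x=[7.2250] v=[-1.8788]
Step 16: x=[7.1293] v=[-1.9137]
Step 17: x=[7.0326] v=[-1.9337]
Step 18: x=[6.9357] v=[-1.9388]
Step 19: x=[6.8393] v=[-1.9288]
Step 20: x=[6.7441] v=[-1.9039]
Step 21: x=[6.6509] v=[-1.8642]
Step 22: x=[6.5604] v=[-1.8101]
Step 23: x=[6.4733] v=[-1.7420]
Step 24: x=[6.3903] v=[-1.6604]
Step 25: x=[6.3120] v=[-1.5659]
Step 26: x=[6.2390] v=[-1.4593]
Step 27: x=[6.1719] v=[-1.3413]
Step 28: x=[6.1113] v=[-1.2129]
Step 29: x=[6.0575] v=[-1.0752]
Step 30: x=[6.0110] v=[-0.9291]
Step 31: x=[5.9722] v=[-0.7758]
Step 32: x=[5.9414] v=[-0.6165]
Step 33: x=[5.9188] v=[-0.4524]
Step 34: x=[5.9046] v=[-0.2848]
Step 35: x=[5.8989] v=[-0.1150]
Step 36: x=[5.9017] v=[0.0557]
First v>=0 after going negative at step 36, time=1.8000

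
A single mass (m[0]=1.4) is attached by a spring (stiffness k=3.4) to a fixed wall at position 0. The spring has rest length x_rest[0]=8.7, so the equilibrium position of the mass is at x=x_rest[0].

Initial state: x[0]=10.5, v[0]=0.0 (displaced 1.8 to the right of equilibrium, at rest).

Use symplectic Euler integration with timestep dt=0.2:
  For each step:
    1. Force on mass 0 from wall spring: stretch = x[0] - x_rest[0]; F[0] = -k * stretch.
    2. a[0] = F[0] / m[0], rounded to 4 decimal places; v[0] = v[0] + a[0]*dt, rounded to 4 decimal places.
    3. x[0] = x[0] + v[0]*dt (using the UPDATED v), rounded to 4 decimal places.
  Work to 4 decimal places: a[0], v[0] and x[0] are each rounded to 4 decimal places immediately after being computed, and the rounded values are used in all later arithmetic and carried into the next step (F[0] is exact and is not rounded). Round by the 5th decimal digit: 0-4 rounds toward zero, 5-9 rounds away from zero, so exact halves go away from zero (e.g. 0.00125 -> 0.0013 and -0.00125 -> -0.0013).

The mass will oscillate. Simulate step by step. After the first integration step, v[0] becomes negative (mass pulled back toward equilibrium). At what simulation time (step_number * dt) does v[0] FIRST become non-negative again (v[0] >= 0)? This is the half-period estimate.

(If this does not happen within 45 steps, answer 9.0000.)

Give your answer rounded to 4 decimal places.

Answer: 2.2000

Derivation:
Step 0: x=[10.5000] v=[0.0000]
Step 1: x=[10.3251] v=[-0.8743]
Step 2: x=[9.9924] v=[-1.6636]
Step 3: x=[9.5341] v=[-2.2913]
Step 4: x=[8.9948] v=[-2.6964]
Step 5: x=[8.4269] v=[-2.8396]
Step 6: x=[7.8855] v=[-2.7070]
Step 7: x=[7.4232] v=[-2.3114]
Step 8: x=[7.0850] v=[-1.6912]
Step 9: x=[6.9036] v=[-0.9068]
Step 10: x=[6.8967] v=[-0.0343]
Step 11: x=[7.0650] v=[0.8416]
First v>=0 after going negative at step 11, time=2.2000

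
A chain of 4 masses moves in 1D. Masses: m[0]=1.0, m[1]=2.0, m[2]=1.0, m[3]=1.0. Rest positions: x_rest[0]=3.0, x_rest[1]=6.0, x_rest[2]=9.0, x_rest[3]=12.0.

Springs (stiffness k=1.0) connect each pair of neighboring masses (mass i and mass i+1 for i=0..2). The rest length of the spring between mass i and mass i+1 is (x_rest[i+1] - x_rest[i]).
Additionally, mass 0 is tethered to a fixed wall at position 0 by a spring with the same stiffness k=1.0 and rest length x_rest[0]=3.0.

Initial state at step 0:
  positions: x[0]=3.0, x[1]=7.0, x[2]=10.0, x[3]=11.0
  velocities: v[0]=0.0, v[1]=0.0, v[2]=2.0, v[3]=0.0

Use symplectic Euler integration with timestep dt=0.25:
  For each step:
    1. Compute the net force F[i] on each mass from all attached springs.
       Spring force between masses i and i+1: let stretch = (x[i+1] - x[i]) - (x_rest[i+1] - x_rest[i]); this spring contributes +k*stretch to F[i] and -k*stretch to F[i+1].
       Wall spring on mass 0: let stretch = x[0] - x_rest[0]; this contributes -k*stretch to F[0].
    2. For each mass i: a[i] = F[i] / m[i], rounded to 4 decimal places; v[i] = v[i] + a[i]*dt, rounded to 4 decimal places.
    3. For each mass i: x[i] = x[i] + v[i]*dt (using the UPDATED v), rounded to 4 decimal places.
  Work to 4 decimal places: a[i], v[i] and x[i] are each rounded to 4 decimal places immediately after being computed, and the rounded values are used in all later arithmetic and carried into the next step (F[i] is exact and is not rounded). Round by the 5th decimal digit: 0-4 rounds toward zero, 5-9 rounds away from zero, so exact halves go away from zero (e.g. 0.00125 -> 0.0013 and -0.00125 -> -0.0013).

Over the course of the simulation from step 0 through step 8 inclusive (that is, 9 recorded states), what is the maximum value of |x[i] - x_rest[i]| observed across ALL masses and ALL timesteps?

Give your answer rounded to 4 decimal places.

Answer: 2.5753

Derivation:
Step 0: x=[3.0000 7.0000 10.0000 11.0000] v=[0.0000 0.0000 2.0000 0.0000]
Step 1: x=[3.0625 6.9688 10.3750 11.1250] v=[0.2500 -0.1250 1.5000 0.5000]
Step 2: x=[3.1778 6.9219 10.5840 11.3906] v=[0.4610 -0.1875 0.8360 1.0625]
Step 3: x=[3.3285 6.8725 10.6145 11.7933] v=[0.6026 -0.1978 0.1221 1.6109]
Step 4: x=[3.4926 6.8292 10.4848 12.3099] v=[0.6565 -0.1731 -0.5187 2.0662]
Step 5: x=[3.6470 6.7959 10.2407 12.8999] v=[0.6175 -0.1332 -0.9763 2.3599]
Step 6: x=[3.7703 6.7719 9.9475 13.5112] v=[0.4930 -0.0962 -1.1727 2.4451]
Step 7: x=[3.8455 6.7533 9.6786 14.0873] v=[0.3008 -0.0745 -1.0757 2.3042]
Step 8: x=[3.8621 6.7352 9.5024 14.5753] v=[0.0664 -0.0723 -0.7049 1.9520]
Max displacement = 2.5753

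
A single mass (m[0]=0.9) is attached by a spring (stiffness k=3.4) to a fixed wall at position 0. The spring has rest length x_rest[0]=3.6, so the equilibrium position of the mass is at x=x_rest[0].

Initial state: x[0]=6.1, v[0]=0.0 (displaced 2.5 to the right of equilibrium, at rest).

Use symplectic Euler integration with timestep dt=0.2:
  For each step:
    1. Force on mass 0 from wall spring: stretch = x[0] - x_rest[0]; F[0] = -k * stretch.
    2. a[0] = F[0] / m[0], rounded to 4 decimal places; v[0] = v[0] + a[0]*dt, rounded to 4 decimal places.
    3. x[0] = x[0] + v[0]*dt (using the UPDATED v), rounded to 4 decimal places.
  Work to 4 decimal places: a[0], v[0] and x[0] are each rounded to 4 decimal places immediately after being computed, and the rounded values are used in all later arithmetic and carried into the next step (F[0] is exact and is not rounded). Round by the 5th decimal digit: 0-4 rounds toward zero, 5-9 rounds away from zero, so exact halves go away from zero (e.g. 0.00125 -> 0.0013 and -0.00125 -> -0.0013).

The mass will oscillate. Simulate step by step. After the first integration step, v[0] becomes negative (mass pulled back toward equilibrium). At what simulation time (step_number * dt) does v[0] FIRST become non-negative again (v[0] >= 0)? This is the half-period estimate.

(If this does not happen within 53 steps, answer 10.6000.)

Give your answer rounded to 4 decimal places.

Step 0: x=[6.1000] v=[0.0000]
Step 1: x=[5.7222] v=[-1.8889]
Step 2: x=[5.0237] v=[-3.4923]
Step 3: x=[4.1101] v=[-4.5680]
Step 4: x=[3.1194] v=[-4.9534]
Step 5: x=[2.2013] v=[-4.5903]
Step 6: x=[1.4946] v=[-3.5335]
Step 7: x=[1.1060] v=[-1.9428]
Step 8: x=[1.0943] v=[-0.0584]
Step 9: x=[1.4613] v=[1.8348]
First v>=0 after going negative at step 9, time=1.8000

Answer: 1.8000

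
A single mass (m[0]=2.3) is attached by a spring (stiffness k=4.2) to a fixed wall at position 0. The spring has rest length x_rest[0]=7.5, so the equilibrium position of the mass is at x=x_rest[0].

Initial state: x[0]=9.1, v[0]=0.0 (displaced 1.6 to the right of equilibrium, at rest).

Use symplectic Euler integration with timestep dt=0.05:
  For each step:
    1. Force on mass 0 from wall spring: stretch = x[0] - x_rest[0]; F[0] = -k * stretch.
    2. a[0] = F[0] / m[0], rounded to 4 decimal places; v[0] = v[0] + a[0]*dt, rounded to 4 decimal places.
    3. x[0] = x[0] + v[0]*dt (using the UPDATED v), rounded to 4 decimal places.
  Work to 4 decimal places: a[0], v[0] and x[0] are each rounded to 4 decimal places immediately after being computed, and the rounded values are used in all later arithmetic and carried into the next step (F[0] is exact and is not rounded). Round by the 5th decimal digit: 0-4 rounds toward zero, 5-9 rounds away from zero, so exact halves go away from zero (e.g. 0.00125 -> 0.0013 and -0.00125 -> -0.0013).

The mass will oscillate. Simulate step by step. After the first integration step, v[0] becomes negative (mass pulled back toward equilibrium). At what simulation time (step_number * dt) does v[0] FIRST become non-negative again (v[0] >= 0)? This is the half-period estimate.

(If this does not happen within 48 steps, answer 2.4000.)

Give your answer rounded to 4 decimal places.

Answer: 2.3500

Derivation:
Step 0: x=[9.1000] v=[0.0000]
Step 1: x=[9.0927] v=[-0.1461]
Step 2: x=[9.0781] v=[-0.2915]
Step 3: x=[9.0563] v=[-0.4356]
Step 4: x=[9.0274] v=[-0.5777]
Step 5: x=[8.9915] v=[-0.7172]
Step 6: x=[8.9488] v=[-0.8534]
Step 7: x=[8.8995] v=[-0.9857]
Step 8: x=[8.8438] v=[-1.1135]
Step 9: x=[8.7820] v=[-1.2362]
Step 10: x=[8.7143] v=[-1.3533]
Step 11: x=[8.6411] v=[-1.4642]
Step 12: x=[8.5627] v=[-1.5684]
Step 13: x=[8.4794] v=[-1.6654]
Step 14: x=[8.3917] v=[-1.7548]
Step 15: x=[8.2999] v=[-1.8362]
Step 16: x=[8.2044] v=[-1.9092]
Step 17: x=[8.1057] v=[-1.9735]
Step 18: x=[8.0043] v=[-2.0288]
Step 19: x=[7.9006] v=[-2.0748]
Step 20: x=[7.7950] v=[-2.1114]
Step 21: x=[7.6881] v=[-2.1383]
Step 22: x=[7.5803] v=[-2.1555]
Step 23: x=[7.4722] v=[-2.1628]
Step 24: x=[7.3642] v=[-2.1603]
Step 25: x=[7.2568] v=[-2.1479]
Step 26: x=[7.1505] v=[-2.1257]
Step 27: x=[7.0458] v=[-2.0938]
Step 28: x=[6.9432] v=[-2.0523]
Step 29: x=[6.8431] v=[-2.0015]
Step 30: x=[6.7460] v=[-1.9415]
Step 31: x=[6.6524] v=[-1.8727]
Step 32: x=[6.5626] v=[-1.7953]
Step 33: x=[6.4771] v=[-1.7097]
Step 34: x=[6.3963] v=[-1.6163]
Step 35: x=[6.3205] v=[-1.5155]
Step 36: x=[6.2501] v=[-1.4078]
Step 37: x=[6.1854] v=[-1.2937]
Step 38: x=[6.1267] v=[-1.1737]
Step 39: x=[6.0743] v=[-1.0483]
Step 40: x=[6.0284] v=[-0.9181]
Step 41: x=[5.9892] v=[-0.7837]
Step 42: x=[5.9569] v=[-0.6458]
Step 43: x=[5.9317] v=[-0.5049]
Step 44: x=[5.9136] v=[-0.3617]
Step 45: x=[5.9028] v=[-0.2169]
Step 46: x=[5.8992] v=[-0.0711]
Step 47: x=[5.9030] v=[0.0751]
First v>=0 after going negative at step 47, time=2.3500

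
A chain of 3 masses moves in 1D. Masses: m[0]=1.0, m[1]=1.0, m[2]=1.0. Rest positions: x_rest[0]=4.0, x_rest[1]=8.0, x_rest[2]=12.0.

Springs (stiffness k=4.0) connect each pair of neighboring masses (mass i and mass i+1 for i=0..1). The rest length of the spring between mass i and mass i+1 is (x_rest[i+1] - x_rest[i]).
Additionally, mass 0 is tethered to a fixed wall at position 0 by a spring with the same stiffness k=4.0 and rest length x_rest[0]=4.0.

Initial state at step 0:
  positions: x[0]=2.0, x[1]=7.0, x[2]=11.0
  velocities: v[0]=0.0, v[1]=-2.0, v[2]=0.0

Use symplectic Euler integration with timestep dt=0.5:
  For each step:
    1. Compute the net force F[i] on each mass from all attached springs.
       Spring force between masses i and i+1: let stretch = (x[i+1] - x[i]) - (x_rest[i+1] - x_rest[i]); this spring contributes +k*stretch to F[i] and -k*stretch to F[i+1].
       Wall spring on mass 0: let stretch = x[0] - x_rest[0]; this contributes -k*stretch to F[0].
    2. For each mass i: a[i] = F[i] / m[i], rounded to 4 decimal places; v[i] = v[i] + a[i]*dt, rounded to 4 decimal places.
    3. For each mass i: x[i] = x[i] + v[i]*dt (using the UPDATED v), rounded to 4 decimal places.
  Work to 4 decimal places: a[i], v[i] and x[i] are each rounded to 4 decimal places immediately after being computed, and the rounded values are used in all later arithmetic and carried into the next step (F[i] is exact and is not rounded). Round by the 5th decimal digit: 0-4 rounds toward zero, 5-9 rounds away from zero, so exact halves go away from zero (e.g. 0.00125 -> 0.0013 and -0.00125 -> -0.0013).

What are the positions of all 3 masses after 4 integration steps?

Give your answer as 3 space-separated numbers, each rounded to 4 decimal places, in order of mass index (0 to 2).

Answer: 4.0000 6.0000 13.0000

Derivation:
Step 0: x=[2.0000 7.0000 11.0000] v=[0.0000 -2.0000 0.0000]
Step 1: x=[5.0000 5.0000 11.0000] v=[6.0000 -4.0000 0.0000]
Step 2: x=[3.0000 9.0000 9.0000] v=[-4.0000 8.0000 -4.0000]
Step 3: x=[4.0000 7.0000 11.0000] v=[2.0000 -4.0000 4.0000]
Step 4: x=[4.0000 6.0000 13.0000] v=[0.0000 -2.0000 4.0000]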